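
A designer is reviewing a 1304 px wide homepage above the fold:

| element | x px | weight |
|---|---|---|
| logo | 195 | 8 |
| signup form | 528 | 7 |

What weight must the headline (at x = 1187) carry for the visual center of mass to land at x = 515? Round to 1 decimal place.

Existing Σw = 15 (8 + 7); existing moment 8·195 + 7·528 = 5256.
Set Σw·x/Σw = 515: (5256 + 1187w) = 515·(15 + w).
So w = (515·15 − 5256)/(1187 − 515) = 2469/672 ≈ 3.67.

w ≈ 3.7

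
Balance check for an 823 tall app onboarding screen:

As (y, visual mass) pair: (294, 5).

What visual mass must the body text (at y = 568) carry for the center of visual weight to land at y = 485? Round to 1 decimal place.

Known: weight 5 with moment 5·294 = 1470.
Balance at y = 485 requires (1470 + w·568) / (5 + w) = 485.
So w = (485·5 − 1470)/(568 − 485) = 955/83 ≈ 11.51.

w ≈ 11.5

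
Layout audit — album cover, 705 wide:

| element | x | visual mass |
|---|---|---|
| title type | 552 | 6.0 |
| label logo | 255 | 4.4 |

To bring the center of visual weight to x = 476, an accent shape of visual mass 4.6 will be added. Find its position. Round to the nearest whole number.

New total weight: (6.0 + 4.4) + 4.6 = 15.0.
x: target moment 15.0×476 = 7140.0; current 6.0·552 + 4.4·255 = 4434.0; the accent shape supplies 2706.0, so x = 2706.0/4.6 ≈ 588.26.

x ≈ 588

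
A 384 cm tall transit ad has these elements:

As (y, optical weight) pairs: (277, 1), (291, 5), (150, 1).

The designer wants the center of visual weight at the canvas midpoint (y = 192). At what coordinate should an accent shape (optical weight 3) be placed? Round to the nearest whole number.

y ≈ 13

With the accent shape, Σw becomes 1 + 5 + 1 + 3 = 10.
y: need Σw·y = 10·192 = 1920. Existing = 1·277 + 5·291 + 1·150 = 1882. Remainder 38 / 3 ≈ 12.67.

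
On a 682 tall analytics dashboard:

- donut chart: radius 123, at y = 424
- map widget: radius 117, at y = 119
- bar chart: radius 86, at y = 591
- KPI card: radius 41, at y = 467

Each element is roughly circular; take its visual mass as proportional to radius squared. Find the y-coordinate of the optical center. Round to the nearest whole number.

y ≈ 348

r² weights: donut chart 123² = 15129, map widget 117² = 13689, bar chart 86² = 7396, KPI card 41² = 1681. Total = 37895.
y-moment: 15129·424 + 13689·119 + 7396·591 + 1681·467 = 13199750; centroid 13199750/37895 ≈ 348.32.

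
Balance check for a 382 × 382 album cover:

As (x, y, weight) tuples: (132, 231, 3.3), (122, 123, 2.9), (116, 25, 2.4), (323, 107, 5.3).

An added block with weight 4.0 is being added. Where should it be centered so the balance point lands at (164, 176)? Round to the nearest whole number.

With the added block, Σw becomes 3.3 + 2.9 + 2.4 + 5.3 + 4.0 = 17.9.
x: need Σw·x = 17.9·164 = 2935.6. Existing = 3.3·132 + 2.9·122 + 2.4·116 + 5.3·323 = 2779.7. Remainder 155.9 / 4.0 ≈ 38.98.
y: need Σw·y = 17.9·176 = 3150.4. Existing = 3.3·231 + 2.9·123 + 2.4·25 + 5.3·107 = 1746.1. Remainder 1404.3 / 4.0 ≈ 351.07.

(39, 351)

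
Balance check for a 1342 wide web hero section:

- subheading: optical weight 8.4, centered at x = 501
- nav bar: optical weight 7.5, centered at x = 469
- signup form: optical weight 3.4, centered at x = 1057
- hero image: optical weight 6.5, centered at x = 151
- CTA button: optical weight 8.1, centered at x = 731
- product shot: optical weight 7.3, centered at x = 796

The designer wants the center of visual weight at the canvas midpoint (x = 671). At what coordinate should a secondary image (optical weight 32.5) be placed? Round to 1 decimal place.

x ≈ 782.1

After adding the secondary image, total weight = 8.4 + 7.5 + 3.4 + 6.5 + 8.1 + 7.3 + 32.5 = 73.7.
x: need Σw·x = 73.7·671 = 49452.7. Existing = 8.4·501 + 7.5·469 + 3.4·1057 + 6.5·151 + 8.1·731 + 7.3·796 = 24033.1. Remainder 25419.6 / 32.5 ≈ 782.14.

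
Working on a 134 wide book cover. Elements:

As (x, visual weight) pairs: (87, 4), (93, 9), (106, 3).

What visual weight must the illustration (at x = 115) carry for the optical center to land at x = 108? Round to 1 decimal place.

Known weights sum to 4 + 9 + 3 = 16; their moment is 4·87 + 9·93 + 3·106 = 1503.
Set Σw·x/Σw = 108: (1503 + 115w) = 108·(16 + w).
Rearranging, w·(115 − 108) = 108·16 − 1503 = 225, so w ≈ 225/7 = 32.14.

w ≈ 32.1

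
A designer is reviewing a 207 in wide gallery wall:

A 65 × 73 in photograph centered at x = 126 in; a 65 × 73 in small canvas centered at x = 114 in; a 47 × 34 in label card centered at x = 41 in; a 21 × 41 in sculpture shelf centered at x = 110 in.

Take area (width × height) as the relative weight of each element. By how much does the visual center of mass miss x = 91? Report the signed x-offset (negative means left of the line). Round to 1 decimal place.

Taking area as weight: photograph 65·73 = 4745, small canvas 65·73 = 4745, label card 47·34 = 1598, sculpture shelf 21·41 = 861. Sum 11949.
x: (4745·126 + 4745·114 + 1598·41 + 861·110) / 11949 = 1299028 / 11949 ≈ 108.71
Against x = 91, that's 108.71 − 91 = 17.71.

≈ 17.7 in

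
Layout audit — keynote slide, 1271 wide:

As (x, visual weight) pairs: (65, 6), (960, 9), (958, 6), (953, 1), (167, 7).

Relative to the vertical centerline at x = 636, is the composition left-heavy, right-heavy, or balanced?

Total weight = 6 + 9 + 6 + 1 + 7 = 29.
x-moment: 6·65 + 9·960 + 6·958 + 1·953 + 7·167 = 16900; centroid 16900/29 ≈ 582.76.
Since 582.8 is left of 636, the composition reads left-heavy.

left-heavy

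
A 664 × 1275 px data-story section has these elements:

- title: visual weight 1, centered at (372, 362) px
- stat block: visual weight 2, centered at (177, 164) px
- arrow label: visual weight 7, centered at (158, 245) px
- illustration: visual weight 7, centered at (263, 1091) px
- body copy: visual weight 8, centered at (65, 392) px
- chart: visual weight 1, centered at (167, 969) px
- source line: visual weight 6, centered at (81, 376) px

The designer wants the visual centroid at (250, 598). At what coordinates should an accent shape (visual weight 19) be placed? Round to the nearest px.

(416, 742)

After adding the accent shape, total weight = 1 + 2 + 7 + 7 + 8 + 1 + 6 + 19 = 51.
Along x: (4846 + 19·x) / 51 = 250 (existing moment 1·372 + 2·177 + 7·158 + 7·263 + 8·65 + 1·167 + 6·81 = 4846) ⇒ x = (12750 − 4846) / 19 ≈ 416.00.
Along y: (16403 + 19·y) / 51 = 598 (existing moment 1·362 + 2·164 + 7·245 + 7·1091 + 8·392 + 1·969 + 6·376 = 16403) ⇒ y = (30498 − 16403) / 19 ≈ 741.84.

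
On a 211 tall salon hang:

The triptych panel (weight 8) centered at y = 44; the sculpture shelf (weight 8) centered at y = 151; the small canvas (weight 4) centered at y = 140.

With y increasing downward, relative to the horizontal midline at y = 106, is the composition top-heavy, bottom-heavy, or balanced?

balanced

Weights sum to 8 + 8 + 4 = 20.
y: (8·44 + 8·151 + 4·140) / 20 = 2120 / 20 ≈ 106.00
106.00 = 106 exactly: balanced.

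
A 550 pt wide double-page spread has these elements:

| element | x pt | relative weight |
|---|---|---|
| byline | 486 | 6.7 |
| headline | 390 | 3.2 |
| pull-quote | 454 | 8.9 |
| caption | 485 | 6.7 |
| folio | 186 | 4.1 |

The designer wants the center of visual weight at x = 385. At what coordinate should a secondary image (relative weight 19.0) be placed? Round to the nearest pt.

x ≈ 324

New total weight: (6.7 + 3.2 + 8.9 + 6.7 + 4.1) + 19.0 = 48.6.
Along x: (12556.9 + 19.0·x) / 48.6 = 385 (existing moment 6.7·486 + 3.2·390 + 8.9·454 + 6.7·485 + 4.1·186 = 12556.9) ⇒ x = (18711.0 − 12556.9) / 19.0 ≈ 323.90.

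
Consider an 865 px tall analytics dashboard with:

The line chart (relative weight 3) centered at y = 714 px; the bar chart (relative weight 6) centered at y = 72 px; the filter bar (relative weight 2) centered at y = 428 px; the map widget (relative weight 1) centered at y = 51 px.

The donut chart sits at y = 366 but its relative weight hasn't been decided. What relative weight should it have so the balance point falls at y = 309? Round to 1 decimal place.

Fixed elements: Σw = 3 + 6 + 2 + 1 = 12, Σw·y = 3·714 + 6·72 + 2·428 + 1·51 = 3481.
For the centroid to hit 309: (3481 + w·366) / (12 + w) = 309.
So w = (309·12 − 3481)/(366 − 309) = 227/57 ≈ 3.98.

w ≈ 4.0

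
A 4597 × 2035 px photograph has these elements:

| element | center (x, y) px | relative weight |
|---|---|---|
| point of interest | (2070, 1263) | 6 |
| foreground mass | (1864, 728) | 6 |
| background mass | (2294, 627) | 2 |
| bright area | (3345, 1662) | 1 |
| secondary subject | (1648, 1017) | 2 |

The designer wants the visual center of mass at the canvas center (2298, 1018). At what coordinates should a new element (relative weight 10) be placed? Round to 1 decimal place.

After adding the new element, total weight = 6 + 6 + 2 + 1 + 2 + 10 = 27.
x: need Σw·x = 27·2298 = 62046. Existing = 6·2070 + 6·1864 + 2·2294 + 1·3345 + 2·1648 = 34833. Remainder 27213 / 10 ≈ 2721.30.
y: need Σw·y = 27·1018 = 27486. Existing = 6·1263 + 6·728 + 2·627 + 1·1662 + 2·1017 = 16896. Remainder 10590 / 10 ≈ 1059.00.

(2721.3, 1059.0)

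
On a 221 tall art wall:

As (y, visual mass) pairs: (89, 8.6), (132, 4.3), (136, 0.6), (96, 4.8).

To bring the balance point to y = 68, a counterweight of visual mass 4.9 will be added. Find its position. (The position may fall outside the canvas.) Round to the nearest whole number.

y ≈ -61

After adding the counterweight, total weight = 8.6 + 4.3 + 0.6 + 4.8 + 4.9 = 23.2.
Along y: (1875.4 + 4.9·y) / 23.2 = 68 (existing moment 8.6·89 + 4.3·132 + 0.6·136 + 4.8·96 = 1875.4) ⇒ y = (1577.6 − 1875.4) / 4.9 ≈ -60.78.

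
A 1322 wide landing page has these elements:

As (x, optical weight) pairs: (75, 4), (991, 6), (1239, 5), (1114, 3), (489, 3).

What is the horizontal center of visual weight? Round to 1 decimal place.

Σw = 4 + 6 + 5 + 3 + 3 = 21.
Σw·x = 4·75 + 6·991 + 5·1239 + 3·1114 + 3·489 = 17250, so x̄ = 17250/21 ≈ 821.43.

x ≈ 821.4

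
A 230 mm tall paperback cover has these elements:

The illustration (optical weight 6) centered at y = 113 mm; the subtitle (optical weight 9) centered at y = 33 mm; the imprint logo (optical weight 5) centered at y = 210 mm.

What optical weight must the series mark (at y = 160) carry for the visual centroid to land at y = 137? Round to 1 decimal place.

Known weights sum to 6 + 9 + 5 = 20; their moment is 6·113 + 9·33 + 5·210 = 2025.
Set Σw·y/Σw = 137: (2025 + 160w) = 137·(20 + w).
So w = (137·20 − 2025)/(160 − 137) = 715/23 ≈ 31.09.

w ≈ 31.1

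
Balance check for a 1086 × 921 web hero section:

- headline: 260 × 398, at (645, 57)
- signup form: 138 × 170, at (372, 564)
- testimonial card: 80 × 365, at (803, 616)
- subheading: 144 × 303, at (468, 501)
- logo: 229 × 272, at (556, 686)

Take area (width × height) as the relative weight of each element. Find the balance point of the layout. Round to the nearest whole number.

Areas → weights: headline 260·398 = 103480, signup form 138·170 = 23460, testimonial card 80·365 = 29200, subheading 144·303 = 43632, logo 229·272 = 62288; Σw = 262060.
x: (103480·645 + 23460·372 + 29200·803 + 43632·468 + 62288·556) / 262060 = 153971224 / 262060 ≈ 587.54
y: (103480·57 + 23460·564 + 29200·616 + 43632·501 + 62288·686) / 262060 = 101706200 / 262060 ≈ 388.10

(588, 388)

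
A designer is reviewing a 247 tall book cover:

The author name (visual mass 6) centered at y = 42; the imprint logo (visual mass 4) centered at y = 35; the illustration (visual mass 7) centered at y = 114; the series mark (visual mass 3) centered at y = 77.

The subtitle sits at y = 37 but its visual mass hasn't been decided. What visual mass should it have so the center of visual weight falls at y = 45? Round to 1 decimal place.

w ≈ 65.1

Known weights sum to 6 + 4 + 7 + 3 = 20; their moment is 6·42 + 4·35 + 7·114 + 3·77 = 1421.
Balance at y = 45 requires (1421 + w·37) / (20 + w) = 45.
Solving: w = (45·20 − 1421) / (37 − 45) = -521 / -8 ≈ 65.12.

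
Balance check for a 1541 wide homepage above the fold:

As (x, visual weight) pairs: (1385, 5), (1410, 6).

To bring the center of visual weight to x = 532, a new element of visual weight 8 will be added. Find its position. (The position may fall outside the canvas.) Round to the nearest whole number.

New total weight: (5 + 6) + 8 = 19.
x: need Σw·x = 19·532 = 10108. Existing = 5·1385 + 6·1410 = 15385. Remainder -5277 / 8 ≈ -659.62.

x ≈ -660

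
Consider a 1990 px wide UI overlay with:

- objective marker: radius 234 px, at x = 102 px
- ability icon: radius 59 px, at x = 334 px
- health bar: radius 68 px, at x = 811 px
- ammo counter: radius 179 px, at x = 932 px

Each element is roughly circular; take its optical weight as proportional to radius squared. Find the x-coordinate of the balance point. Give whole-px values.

x ≈ 425

Weights ∝ r²: objective marker 234² = 54756, ability icon 59² = 3481, health bar 68² = 4624, ammo counter 179² = 32041; Σw = 94902.
x-moment: 54756·102 + 3481·334 + 4624·811 + 32041·932 = 40360042; centroid 40360042/94902 ≈ 425.28.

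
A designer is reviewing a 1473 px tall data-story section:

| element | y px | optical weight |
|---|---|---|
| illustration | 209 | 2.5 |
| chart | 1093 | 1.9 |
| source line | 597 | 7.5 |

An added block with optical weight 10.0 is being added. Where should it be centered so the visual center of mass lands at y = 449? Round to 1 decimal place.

New total weight: (2.5 + 1.9 + 7.5) + 10.0 = 21.9.
y: target moment 21.9×449 = 9833.1; current 2.5·209 + 1.9·1093 + 7.5·597 = 7076.7; the added block supplies 2756.4, so y = 2756.4/10.0 ≈ 275.64.

y ≈ 275.6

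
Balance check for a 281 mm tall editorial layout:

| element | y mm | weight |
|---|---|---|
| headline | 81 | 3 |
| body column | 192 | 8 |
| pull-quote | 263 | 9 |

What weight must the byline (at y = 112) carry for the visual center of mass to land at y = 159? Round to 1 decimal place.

w ≈ 20.6

Existing Σw = 20 (3 + 8 + 9); existing moment 3·81 + 8·192 + 9·263 = 4146.
Set Σw·y/Σw = 159: (4146 + 112w) = 159·(20 + w).
So w = (159·20 − 4146)/(112 − 159) = -966/-47 ≈ 20.55.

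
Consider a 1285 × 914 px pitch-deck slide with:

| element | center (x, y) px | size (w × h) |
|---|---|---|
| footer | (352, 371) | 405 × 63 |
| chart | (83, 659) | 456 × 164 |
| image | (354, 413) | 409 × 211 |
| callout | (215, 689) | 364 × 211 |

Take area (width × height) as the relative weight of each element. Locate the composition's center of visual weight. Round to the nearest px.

Areas → weights: footer 405·63 = 25515, chart 456·164 = 74784, image 409·211 = 86299, callout 364·211 = 76804; Σw = 263402.
x: (25515·352 + 74784·83 + 86299·354 + 76804·215) / 263402 = 62251058 / 263402 ≈ 236.33
y: (25515·371 + 74784·659 + 86299·413 + 76804·689) / 263402 = 147308164 / 263402 ≈ 559.25

(236, 559)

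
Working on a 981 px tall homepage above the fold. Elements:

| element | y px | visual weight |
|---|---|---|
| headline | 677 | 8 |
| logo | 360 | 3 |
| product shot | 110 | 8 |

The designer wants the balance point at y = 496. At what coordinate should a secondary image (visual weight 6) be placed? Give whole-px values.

After adding the secondary image, total weight = 8 + 3 + 8 + 6 = 25.
Along y: (7376 + 6·y) / 25 = 496 (existing moment 8·677 + 3·360 + 8·110 = 7376) ⇒ y = (12400 − 7376) / 6 ≈ 837.33.

y ≈ 837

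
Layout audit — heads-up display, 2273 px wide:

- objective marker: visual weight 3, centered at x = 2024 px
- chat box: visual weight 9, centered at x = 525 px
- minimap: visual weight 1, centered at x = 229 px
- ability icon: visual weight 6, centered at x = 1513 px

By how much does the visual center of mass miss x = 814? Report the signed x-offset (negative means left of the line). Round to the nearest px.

Total weight = 3 + 9 + 1 + 6 = 19.
x: (3·2024 + 9·525 + 1·229 + 6·1513) / 19 = 20104 / 19 ≈ 1058.11
Against x = 814, that's 1058.11 − 814 = 244.11.

≈ 244 px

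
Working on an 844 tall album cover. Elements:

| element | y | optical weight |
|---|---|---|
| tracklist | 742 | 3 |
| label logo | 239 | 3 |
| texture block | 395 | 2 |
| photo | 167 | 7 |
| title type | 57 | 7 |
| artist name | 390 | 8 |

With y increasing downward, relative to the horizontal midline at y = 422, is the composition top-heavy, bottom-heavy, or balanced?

Weights sum to 3 + 3 + 2 + 7 + 7 + 8 = 30.
y-moment: 3·742 + 3·239 + 2·395 + 7·167 + 7·57 + 8·390 = 8421; centroid 8421/30 ≈ 280.70.
Since 280.7 is above (smaller y than) 422, the composition reads top-heavy.

top-heavy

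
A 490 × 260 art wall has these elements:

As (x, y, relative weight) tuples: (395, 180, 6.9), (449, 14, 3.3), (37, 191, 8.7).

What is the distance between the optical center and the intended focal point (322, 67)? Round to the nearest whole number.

≈ 121

Weights sum to 6.9 + 3.3 + 8.7 = 18.9.
Σw·x = 6.9·395 + 3.3·449 + 8.7·37 = 4529.1, so x̄ = 4529.1/18.9 ≈ 239.63.
Σw·y = 6.9·180 + 3.3·14 + 8.7·191 = 2949.9, so ȳ = 2949.9/18.9 ≈ 156.08.
Offset from (322, 67): Δx ≈ -82.37, Δy ≈ 89.08; distance = √(Δx² + Δy²) ≈ 121.32.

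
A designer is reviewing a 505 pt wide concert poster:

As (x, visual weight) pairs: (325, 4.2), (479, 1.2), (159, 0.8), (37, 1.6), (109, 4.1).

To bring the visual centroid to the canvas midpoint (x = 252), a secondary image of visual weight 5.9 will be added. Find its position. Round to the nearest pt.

x ≈ 324

New total weight: (4.2 + 1.2 + 0.8 + 1.6 + 4.1) + 5.9 = 17.8.
x: target moment 17.8×252 = 4485.6; current 4.2·325 + 1.2·479 + 0.8·159 + 1.6·37 + 4.1·109 = 2573.1; the secondary image supplies 1912.5, so x = 1912.5/5.9 ≈ 324.15.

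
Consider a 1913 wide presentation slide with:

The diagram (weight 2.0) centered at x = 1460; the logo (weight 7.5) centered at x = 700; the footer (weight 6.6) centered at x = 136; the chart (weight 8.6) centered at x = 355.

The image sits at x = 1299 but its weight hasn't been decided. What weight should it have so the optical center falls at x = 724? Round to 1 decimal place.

Known weights sum to 2.0 + 7.5 + 6.6 + 8.6 = 24.7; their moment is 2.0·1460 + 7.5·700 + 6.6·136 + 8.6·355 = 12120.6.
Balance at x = 724 requires (12120.6 + w·1299) / (24.7 + w) = 724.
Solving: w = (724·24.7 − 12120.6) / (1299 − 724) = 5762.2 / 575 ≈ 10.02.

w ≈ 10.0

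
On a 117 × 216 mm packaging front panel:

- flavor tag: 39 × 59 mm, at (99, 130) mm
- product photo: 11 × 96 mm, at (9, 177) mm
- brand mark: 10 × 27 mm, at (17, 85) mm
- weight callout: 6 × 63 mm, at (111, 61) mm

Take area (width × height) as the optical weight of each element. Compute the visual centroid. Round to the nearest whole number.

Areas: flavor tag 39·59 = 2301, product photo 11·96 = 1056, brand mark 10·27 = 270, weight callout 6·63 = 378. Total weight = 4005.
x-moment: 2301·99 + 1056·9 + 270·17 + 378·111 = 283851; centroid 283851/4005 ≈ 70.87.
y-moment: 2301·130 + 1056·177 + 270·85 + 378·61 = 532050; centroid 532050/4005 ≈ 132.85.

(71, 133)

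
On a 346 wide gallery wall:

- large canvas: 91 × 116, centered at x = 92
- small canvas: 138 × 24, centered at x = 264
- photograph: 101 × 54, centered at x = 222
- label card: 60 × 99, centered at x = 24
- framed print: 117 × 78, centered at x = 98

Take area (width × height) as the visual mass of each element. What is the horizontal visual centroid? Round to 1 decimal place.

x ≈ 119.0

Taking area as weight: large canvas 91·116 = 10556, small canvas 138·24 = 3312, photograph 101·54 = 5454, label card 60·99 = 5940, framed print 117·78 = 9126. Sum 34388.
Σw·x = 10556·92 + 3312·264 + 5454·222 + 5940·24 + 9126·98 = 4093216, so x̄ = 4093216/34388 ≈ 119.03.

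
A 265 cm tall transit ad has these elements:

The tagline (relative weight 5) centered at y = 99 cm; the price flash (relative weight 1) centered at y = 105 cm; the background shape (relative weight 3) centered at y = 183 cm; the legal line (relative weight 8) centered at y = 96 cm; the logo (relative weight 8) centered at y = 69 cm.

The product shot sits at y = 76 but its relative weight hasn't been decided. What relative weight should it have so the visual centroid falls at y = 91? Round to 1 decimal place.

w ≈ 12.9

Known weights sum to 5 + 1 + 3 + 8 + 8 = 25; their moment is 5·99 + 1·105 + 3·183 + 8·96 + 8·69 = 2469.
Set Σw·y/Σw = 91: (2469 + 76w) = 91·(25 + w).
Solving: w = (91·25 − 2469) / (76 − 91) = -194 / -15 ≈ 12.93.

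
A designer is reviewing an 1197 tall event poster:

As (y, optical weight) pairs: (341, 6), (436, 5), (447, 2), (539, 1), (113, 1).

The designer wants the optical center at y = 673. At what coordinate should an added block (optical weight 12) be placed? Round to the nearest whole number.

y ≈ 1033

New total weight: (6 + 5 + 2 + 1 + 1) + 12 = 27.
y: need Σw·y = 27·673 = 18171. Existing = 6·341 + 5·436 + 2·447 + 1·539 + 1·113 = 5772. Remainder 12399 / 12 ≈ 1033.25.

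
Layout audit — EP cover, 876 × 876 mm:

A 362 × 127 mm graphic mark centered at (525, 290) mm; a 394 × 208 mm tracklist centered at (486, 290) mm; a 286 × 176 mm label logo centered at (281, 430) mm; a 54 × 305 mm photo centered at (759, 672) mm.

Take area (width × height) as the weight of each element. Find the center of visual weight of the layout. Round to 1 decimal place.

(465.3, 358.5)

Areas: graphic mark 362·127 = 45974, tracklist 394·208 = 81952, label logo 286·176 = 50336, photo 54·305 = 16470. Total weight = 194732.
x: (45974·525 + 81952·486 + 50336·281 + 16470·759) / 194732 = 90610168 / 194732 ≈ 465.31
y: (45974·290 + 81952·290 + 50336·430 + 16470·672) / 194732 = 69810860 / 194732 ≈ 358.50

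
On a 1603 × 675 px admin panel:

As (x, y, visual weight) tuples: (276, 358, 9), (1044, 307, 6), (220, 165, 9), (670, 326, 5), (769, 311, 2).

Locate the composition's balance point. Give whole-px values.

(504, 284)

Total weight = 9 + 6 + 9 + 5 + 2 = 31.
Σw·x = 9·276 + 6·1044 + 9·220 + 5·670 + 2·769 = 15616, so x̄ = 15616/31 ≈ 503.74.
Σw·y = 9·358 + 6·307 + 9·165 + 5·326 + 2·311 = 8801, so ȳ = 8801/31 ≈ 283.90.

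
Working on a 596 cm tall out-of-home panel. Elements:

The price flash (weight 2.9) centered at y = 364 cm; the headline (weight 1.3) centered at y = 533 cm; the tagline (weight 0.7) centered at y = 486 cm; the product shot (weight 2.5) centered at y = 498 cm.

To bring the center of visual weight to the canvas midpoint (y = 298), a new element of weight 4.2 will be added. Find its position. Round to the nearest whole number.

With the new element, Σw becomes 2.9 + 1.3 + 0.7 + 2.5 + 4.2 = 11.6.
y: need Σw·y = 11.6·298 = 3456.8. Existing = 2.9·364 + 1.3·533 + 0.7·486 + 2.5·498 = 3333.7. Remainder 123.1 / 4.2 ≈ 29.31.

y ≈ 29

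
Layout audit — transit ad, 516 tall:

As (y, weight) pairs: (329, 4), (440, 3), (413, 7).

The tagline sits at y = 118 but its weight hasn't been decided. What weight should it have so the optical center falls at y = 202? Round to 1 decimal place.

w ≈ 32.1

Known weights sum to 4 + 3 + 7 = 14; their moment is 4·329 + 3·440 + 7·413 = 5527.
For the centroid to hit 202: (5527 + w·118) / (14 + w) = 202.
So w = (202·14 − 5527)/(118 − 202) = -2699/-84 ≈ 32.13.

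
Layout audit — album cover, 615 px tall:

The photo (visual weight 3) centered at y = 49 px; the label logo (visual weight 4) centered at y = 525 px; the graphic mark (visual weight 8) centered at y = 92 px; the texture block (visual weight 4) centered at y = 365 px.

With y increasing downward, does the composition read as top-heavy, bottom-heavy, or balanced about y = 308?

top-heavy

Weights sum to 3 + 4 + 8 + 4 = 19.
Σw·y = 3·49 + 4·525 + 8·92 + 4·365 = 4443, so ȳ = 4443/19 ≈ 233.84.
233.8 vs midline 308 → top-heavy.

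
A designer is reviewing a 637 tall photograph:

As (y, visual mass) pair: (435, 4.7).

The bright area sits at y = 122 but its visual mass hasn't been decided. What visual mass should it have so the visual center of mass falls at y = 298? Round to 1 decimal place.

w ≈ 3.7

The single fixed element contributes weight 4.7, moment 4.7·435 = 2044.5.
For the centroid to hit 298: (2044.5 + w·122) / (4.7 + w) = 298.
So w = (298·4.7 − 2044.5)/(122 − 298) = -643.9/-176 ≈ 3.66.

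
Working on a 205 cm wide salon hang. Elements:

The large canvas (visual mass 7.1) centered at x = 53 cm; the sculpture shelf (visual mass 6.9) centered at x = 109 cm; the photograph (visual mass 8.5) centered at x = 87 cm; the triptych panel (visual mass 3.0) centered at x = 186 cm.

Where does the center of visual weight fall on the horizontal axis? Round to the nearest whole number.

x ≈ 95

Weights sum to 7.1 + 6.9 + 8.5 + 3.0 = 25.5.
x: (7.1·53 + 6.9·109 + 8.5·87 + 3.0·186) / 25.5 = 2425.9 / 25.5 ≈ 95.13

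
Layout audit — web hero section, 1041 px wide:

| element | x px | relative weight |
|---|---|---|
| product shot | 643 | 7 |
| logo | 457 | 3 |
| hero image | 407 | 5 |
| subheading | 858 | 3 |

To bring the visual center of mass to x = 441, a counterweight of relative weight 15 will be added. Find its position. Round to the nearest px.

New total weight: (7 + 3 + 5 + 3) + 15 = 33.
x: need Σw·x = 33·441 = 14553. Existing = 7·643 + 3·457 + 5·407 + 3·858 = 10481. Remainder 4072 / 15 ≈ 271.47.

x ≈ 271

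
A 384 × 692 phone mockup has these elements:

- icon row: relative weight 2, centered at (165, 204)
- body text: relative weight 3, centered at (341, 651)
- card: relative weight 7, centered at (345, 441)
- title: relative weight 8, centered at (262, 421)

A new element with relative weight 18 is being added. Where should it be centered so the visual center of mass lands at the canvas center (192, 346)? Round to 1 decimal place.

(79.6, 240.7)

With the new element, Σw becomes 2 + 3 + 7 + 8 + 18 = 38.
x: need Σw·x = 38·192 = 7296. Existing = 2·165 + 3·341 + 7·345 + 8·262 = 5864. Remainder 1432 / 18 ≈ 79.56.
y: need Σw·y = 38·346 = 13148. Existing = 2·204 + 3·651 + 7·441 + 8·421 = 8816. Remainder 4332 / 18 ≈ 240.67.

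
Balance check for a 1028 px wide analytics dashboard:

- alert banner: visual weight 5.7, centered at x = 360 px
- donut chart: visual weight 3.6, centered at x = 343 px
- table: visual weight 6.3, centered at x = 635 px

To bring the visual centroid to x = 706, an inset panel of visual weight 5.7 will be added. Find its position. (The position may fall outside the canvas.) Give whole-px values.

With the inset panel, Σw becomes 5.7 + 3.6 + 6.3 + 5.7 = 21.3.
Along x: (7287.3 + 5.7·x) / 21.3 = 706 (existing moment 5.7·360 + 3.6·343 + 6.3·635 = 7287.3) ⇒ x = (15037.8 − 7287.3) / 5.7 ≈ 1359.74.

x ≈ 1360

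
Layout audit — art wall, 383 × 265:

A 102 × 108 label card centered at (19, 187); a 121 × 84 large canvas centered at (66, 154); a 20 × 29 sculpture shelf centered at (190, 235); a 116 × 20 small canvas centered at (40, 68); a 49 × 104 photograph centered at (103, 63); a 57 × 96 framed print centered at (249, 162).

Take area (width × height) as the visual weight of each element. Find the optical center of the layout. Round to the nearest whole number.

Taking area as weight: label card 102·108 = 11016, large canvas 121·84 = 10164, sculpture shelf 20·29 = 580, small canvas 116·20 = 2320, photograph 49·104 = 5096, framed print 57·96 = 5472. Sum 34648.
x: (11016·19 + 10164·66 + 580·190 + 2320·40 + 5096·103 + 5472·249) / 34648 = 2970544 / 34648 ≈ 85.73
y: (11016·187 + 10164·154 + 580·235 + 2320·68 + 5096·63 + 5472·162) / 34648 = 5126820 / 34648 ≈ 147.97

(86, 148)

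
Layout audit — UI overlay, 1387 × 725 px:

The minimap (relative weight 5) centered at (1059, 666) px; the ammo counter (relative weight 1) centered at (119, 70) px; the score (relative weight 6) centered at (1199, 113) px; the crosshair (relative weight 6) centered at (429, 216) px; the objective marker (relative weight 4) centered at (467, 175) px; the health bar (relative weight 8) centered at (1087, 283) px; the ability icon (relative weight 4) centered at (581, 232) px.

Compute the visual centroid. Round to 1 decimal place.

Σw = 5 + 1 + 6 + 6 + 4 + 8 + 4 = 34.
Σw·x = 28070; x̄ = 28070/34 ≈ 825.59.
y: moment 9266 / weight 34 ≈ 272.53

(825.6, 272.5)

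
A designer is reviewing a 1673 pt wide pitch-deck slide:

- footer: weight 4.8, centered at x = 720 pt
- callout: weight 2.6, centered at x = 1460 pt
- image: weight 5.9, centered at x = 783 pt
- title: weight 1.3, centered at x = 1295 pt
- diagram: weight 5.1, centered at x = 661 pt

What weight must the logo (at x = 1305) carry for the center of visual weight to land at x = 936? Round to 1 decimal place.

w ≈ 4.1

Existing Σw = 19.7 (4.8 + 2.6 + 5.9 + 1.3 + 5.1); existing moment 4.8·720 + 2.6·1460 + 5.9·783 + 1.3·1295 + 5.1·661 = 16926.3.
Balance at x = 936 requires (16926.3 + w·1305) / (19.7 + w) = 936.
Rearranging, w·(1305 − 936) = 936·19.7 − 16926.3 = 1512.9, so w ≈ 1512.9/369 = 4.10.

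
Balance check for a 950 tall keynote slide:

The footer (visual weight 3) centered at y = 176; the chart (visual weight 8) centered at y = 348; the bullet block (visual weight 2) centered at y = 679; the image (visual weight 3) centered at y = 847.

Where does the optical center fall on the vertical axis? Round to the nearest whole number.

Total weight = 3 + 8 + 2 + 3 = 16.
y-moment: 3·176 + 8·348 + 2·679 + 3·847 = 7211; centroid 7211/16 ≈ 450.69.

y ≈ 451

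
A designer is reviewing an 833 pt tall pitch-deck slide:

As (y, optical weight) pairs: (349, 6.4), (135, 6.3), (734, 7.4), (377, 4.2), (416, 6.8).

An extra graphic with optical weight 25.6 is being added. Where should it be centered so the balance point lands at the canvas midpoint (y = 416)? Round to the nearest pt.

y ≈ 416

New total weight: (6.4 + 6.3 + 7.4 + 4.2 + 6.8) + 25.6 = 56.7.
Along y: (12927.9 + 25.6·y) / 56.7 = 416 (existing moment 6.4·349 + 6.3·135 + 7.4·734 + 4.2·377 + 6.8·416 = 12927.9) ⇒ y = (23587.2 − 12927.9) / 25.6 ≈ 416.38.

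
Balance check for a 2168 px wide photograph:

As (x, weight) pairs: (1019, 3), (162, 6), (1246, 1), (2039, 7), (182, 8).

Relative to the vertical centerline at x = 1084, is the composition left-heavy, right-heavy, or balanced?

left-heavy

Total weight = 3 + 6 + 1 + 7 + 8 = 25.
Σw·x = 3·1019 + 6·162 + 1·1246 + 7·2039 + 8·182 = 21004, so x̄ = 21004/25 ≈ 840.16.
840.2 lies left of the midline 1084, so the layout is left-heavy.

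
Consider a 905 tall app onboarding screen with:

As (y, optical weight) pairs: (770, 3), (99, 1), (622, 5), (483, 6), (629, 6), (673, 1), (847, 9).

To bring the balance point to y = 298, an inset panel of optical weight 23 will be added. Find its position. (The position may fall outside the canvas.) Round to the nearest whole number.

After adding the inset panel, total weight = 3 + 1 + 5 + 6 + 6 + 1 + 9 + 23 = 54.
Along y: (20487 + 23·y) / 54 = 298 (existing moment 3·770 + 1·99 + 5·622 + 6·483 + 6·629 + 1·673 + 9·847 = 20487) ⇒ y = (16092 − 20487) / 23 ≈ -191.09.

y ≈ -191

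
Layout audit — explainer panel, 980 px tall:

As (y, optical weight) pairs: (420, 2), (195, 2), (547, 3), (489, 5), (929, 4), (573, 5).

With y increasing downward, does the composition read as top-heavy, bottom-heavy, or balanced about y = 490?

Total weight = 2 + 2 + 3 + 5 + 4 + 5 = 21.
Σw·y = 11897; ȳ = 11897/21 ≈ 566.52.
566.5 vs midline 490 → bottom-heavy.

bottom-heavy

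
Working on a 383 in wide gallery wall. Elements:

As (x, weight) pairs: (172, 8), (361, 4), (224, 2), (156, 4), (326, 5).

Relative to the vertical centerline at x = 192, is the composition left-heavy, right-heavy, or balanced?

right-heavy

Total weight = 8 + 4 + 2 + 4 + 5 = 23.
x: (8·172 + 4·361 + 2·224 + 4·156 + 5·326) / 23 = 5522 / 23 ≈ 240.09
Since 240.1 is right of 192, the composition reads right-heavy.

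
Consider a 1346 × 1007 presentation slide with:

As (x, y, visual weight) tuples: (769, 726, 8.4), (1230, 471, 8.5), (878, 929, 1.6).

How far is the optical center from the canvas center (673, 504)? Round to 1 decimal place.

Total weight = 8.4 + 8.5 + 1.6 = 18.5.
Σw·x = 8.4·769 + 8.5·1230 + 1.6·878 = 18319.4, so x̄ = 18319.4/18.5 ≈ 990.24.
Σw·y = 8.4·726 + 8.5·471 + 1.6·929 = 11588.3, so ȳ = 11588.3/18.5 ≈ 626.39.
Relative to (673, 504): Δ = (317.24, 122.39); |Δ| = √(317.24² + 122.39²) ≈ 340.03.

≈ 340.0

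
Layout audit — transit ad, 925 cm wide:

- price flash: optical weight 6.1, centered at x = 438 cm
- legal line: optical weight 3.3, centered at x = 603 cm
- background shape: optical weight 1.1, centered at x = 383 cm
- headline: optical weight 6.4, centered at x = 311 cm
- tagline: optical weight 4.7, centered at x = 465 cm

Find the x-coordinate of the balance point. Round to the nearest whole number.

x ≈ 429

Total weight = 6.1 + 3.3 + 1.1 + 6.4 + 4.7 = 21.6.
x-moment: 6.1·438 + 3.3·603 + 1.1·383 + 6.4·311 + 4.7·465 = 9258.9; centroid 9258.9/21.6 ≈ 428.65.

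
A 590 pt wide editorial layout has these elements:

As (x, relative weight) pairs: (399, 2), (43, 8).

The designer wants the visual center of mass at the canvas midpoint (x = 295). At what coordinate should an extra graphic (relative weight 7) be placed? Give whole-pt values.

New total weight: (2 + 8) + 7 = 17.
x: target moment 17×295 = 5015; current 2·399 + 8·43 = 1142; the extra graphic supplies 3873, so x = 3873/7 ≈ 553.29.

x ≈ 553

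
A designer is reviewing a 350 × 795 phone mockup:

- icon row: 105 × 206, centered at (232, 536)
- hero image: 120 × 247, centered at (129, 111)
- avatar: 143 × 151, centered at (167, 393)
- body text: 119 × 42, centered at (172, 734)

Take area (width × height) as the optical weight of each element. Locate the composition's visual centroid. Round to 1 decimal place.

(170.9, 347.3)

Taking area as weight: icon row 105·206 = 21630, hero image 120·247 = 29640, avatar 143·151 = 21593, body text 119·42 = 4998. Sum 77861.
x-moment: 21630·232 + 29640·129 + 21593·167 + 4998·172 = 13307407; centroid 13307407/77861 ≈ 170.91.
y-moment: 21630·536 + 29640·111 + 21593·393 + 4998·734 = 27038301; centroid 27038301/77861 ≈ 347.26.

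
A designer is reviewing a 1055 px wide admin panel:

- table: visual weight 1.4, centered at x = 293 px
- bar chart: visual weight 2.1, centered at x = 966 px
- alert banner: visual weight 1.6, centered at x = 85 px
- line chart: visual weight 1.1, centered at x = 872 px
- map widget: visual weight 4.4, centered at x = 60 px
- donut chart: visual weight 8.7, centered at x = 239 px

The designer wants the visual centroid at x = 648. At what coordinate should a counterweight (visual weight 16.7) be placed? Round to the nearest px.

x ≈ 1045

With the counterweight, Σw becomes 1.4 + 2.1 + 1.6 + 1.1 + 4.4 + 8.7 + 16.7 = 36.0.
Along x: (5877.3 + 16.7·x) / 36.0 = 648 (existing moment 1.4·293 + 2.1·966 + 1.6·85 + 1.1·872 + 4.4·60 + 8.7·239 = 5877.3) ⇒ x = (23328.0 − 5877.3) / 16.7 ≈ 1044.95.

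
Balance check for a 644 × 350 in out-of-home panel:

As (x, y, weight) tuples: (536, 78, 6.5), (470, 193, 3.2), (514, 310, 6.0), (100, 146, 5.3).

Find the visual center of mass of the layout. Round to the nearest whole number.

Weights sum to 6.5 + 3.2 + 6.0 + 5.3 = 21.0.
x-moment: 6.5·536 + 3.2·470 + 6.0·514 + 5.3·100 = 8602.0; centroid 8602.0/21.0 ≈ 409.62.
y-moment: 6.5·78 + 3.2·193 + 6.0·310 + 5.3·146 = 3758.4; centroid 3758.4/21.0 ≈ 178.97.

(410, 179)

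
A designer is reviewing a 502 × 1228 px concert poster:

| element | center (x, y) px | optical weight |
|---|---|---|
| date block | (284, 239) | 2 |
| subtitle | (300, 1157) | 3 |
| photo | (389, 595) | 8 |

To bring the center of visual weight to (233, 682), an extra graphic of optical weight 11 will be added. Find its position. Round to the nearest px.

With the extra graphic, Σw becomes 2 + 3 + 8 + 11 = 24.
x: need Σw·x = 24·233 = 5592. Existing = 2·284 + 3·300 + 8·389 = 4580. Remainder 1012 / 11 ≈ 92.00.
y: need Σw·y = 24·682 = 16368. Existing = 2·239 + 3·1157 + 8·595 = 8709. Remainder 7659 / 11 ≈ 696.27.

(92, 696)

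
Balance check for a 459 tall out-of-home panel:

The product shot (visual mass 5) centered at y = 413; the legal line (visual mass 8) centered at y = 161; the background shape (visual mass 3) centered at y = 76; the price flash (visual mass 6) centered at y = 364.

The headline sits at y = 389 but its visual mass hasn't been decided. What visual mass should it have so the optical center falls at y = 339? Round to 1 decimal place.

Existing Σw = 22 (5 + 8 + 3 + 6); existing moment 5·413 + 8·161 + 3·76 + 6·364 = 5765.
For the centroid to hit 339: (5765 + w·389) / (22 + w) = 339.
Rearranging, w·(389 − 339) = 339·22 − 5765 = 1693, so w ≈ 1693/50 = 33.86.

w ≈ 33.9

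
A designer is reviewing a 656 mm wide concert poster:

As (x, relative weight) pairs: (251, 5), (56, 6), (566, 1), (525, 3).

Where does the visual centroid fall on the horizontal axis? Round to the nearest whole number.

x ≈ 249

Total weight = 5 + 6 + 1 + 3 = 15.
Σw·x = 5·251 + 6·56 + 1·566 + 3·525 = 3732, so x̄ = 3732/15 ≈ 248.80.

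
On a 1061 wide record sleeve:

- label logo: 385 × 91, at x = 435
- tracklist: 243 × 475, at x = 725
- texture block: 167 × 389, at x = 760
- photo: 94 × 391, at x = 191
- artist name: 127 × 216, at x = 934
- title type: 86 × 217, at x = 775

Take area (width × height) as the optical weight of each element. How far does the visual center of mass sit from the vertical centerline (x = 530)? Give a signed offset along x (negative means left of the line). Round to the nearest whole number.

≈ 125

Areas → weights: label logo 385·91 = 35035, tracklist 243·475 = 115425, texture block 167·389 = 64963, photo 94·391 = 36754, artist name 127·216 = 27432, title type 86·217 = 18662; Σw = 298271.
Σw·x = 195399782; x̄ = 195399782/298271 ≈ 655.11.
Difference: 655.11 − 530 ≈ 125.11.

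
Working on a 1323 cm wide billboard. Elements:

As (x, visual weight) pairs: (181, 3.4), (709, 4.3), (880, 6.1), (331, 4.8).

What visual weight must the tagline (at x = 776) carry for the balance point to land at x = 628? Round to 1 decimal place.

Known weights sum to 3.4 + 4.3 + 6.1 + 4.8 = 18.6; their moment is 3.4·181 + 4.3·709 + 6.1·880 + 4.8·331 = 10620.9.
Set Σw·x/Σw = 628: (10620.9 + 776w) = 628·(18.6 + w).
Solving: w = (628·18.6 − 10620.9) / (776 − 628) = 1059.9 / 148 ≈ 7.16.

w ≈ 7.2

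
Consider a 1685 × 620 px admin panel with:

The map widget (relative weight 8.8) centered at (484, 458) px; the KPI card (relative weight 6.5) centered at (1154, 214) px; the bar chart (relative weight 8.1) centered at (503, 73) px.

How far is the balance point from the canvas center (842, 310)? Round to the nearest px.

Σw = 8.8 + 6.5 + 8.1 = 23.4.
x: (8.8·484 + 6.5·1154 + 8.1·503) / 23.4 = 15834.5 / 23.4 ≈ 676.69
y: (8.8·458 + 6.5·214 + 8.1·73) / 23.4 = 6012.7 / 23.4 ≈ 256.95
Relative to (842, 310): Δ = (-165.31, -53.05); |Δ| = √(-165.31² + -53.05²) ≈ 173.61.

≈ 174 px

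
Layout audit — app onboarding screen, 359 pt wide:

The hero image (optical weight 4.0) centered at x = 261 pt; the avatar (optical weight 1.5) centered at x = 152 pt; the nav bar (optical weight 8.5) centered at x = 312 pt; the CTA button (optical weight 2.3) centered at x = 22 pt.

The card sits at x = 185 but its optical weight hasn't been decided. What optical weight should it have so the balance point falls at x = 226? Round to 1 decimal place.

w ≈ 7.1

Existing Σw = 16.3 (4.0 + 1.5 + 8.5 + 2.3); existing moment 4.0·261 + 1.5·152 + 8.5·312 + 2.3·22 = 3974.6.
Balance at x = 226 requires (3974.6 + w·185) / (16.3 + w) = 226.
Rearranging, w·(185 − 226) = 226·16.3 − 3974.6 = -290.8, so w ≈ -290.8/-41 = 7.09.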